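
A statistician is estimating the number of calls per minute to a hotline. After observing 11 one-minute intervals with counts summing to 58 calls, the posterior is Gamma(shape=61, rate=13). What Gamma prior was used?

Gamma(shape=3, rate=2)

Gamma–Poisson conjugacy: posterior shape = α + Σxᵢ, posterior rate = β + n.
So α = 61 − 58 = 3 and β = 13 − 11 = 2.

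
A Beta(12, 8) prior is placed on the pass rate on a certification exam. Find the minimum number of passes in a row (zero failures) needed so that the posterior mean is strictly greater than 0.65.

k = 3

After k passes and 0 failures the posterior is Beta(12+k, 8), with mean (12+k)/(12+8+k).
Set (12+k)/(20+k) > 0.65 and solve: k > (0.65·20 − 12)/(1 − 0.65) = 2.857.
The smallest integer exceeding 2.857 is 3.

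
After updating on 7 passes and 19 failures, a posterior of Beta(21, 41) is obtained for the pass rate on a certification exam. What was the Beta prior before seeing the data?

A Beta(α, β) prior with s successes and f failures in binomial data gives a Beta(α+s, β+f) posterior.
So α = 21 − 7 = 14 and β = 41 − 19 = 22.

Beta(14, 22)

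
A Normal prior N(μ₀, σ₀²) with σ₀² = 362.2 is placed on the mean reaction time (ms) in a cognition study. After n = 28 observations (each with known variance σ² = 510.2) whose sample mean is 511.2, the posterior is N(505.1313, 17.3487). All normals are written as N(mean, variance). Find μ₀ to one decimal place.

μ₀ = 384.5

With known observation variance, the Normal–Normal posterior has precision τ_n = τ₀ + n/σ² and mean μ_n = (τ₀μ₀ + (n/σ²)x̄)/τ_n.
Here τ₀ = 1/362.2 = 0.002761 and τ_data = 28/510.2 = 0.054880, so τ_n = 0.057641.
Rearranging for μ₀: μ₀ = (μ_n·τ_n − τ_data·x̄)/τ₀ = (505.1313·0.057641 − 0.054880·511.2) / 0.002761 = 1.061617/0.002761 ≈ 384.5.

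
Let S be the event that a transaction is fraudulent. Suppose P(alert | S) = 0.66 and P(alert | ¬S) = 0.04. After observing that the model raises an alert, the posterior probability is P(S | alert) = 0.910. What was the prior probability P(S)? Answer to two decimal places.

P(S) = 0.38

Bayes' rule in odds form gives O(S|E) = O(S)·[P(E|S)/P(E|¬S)], hence O(S) = O(S|E)/LR.
Posterior odds = 0.910/(1−0.910) = 10.1111. LR = 0.66/0.04 = 16.5000.
Prior odds = 10.1111/16.5000 = 0.6128, so P(S) = 0.6128/(1+0.6128) ≈ 0.38.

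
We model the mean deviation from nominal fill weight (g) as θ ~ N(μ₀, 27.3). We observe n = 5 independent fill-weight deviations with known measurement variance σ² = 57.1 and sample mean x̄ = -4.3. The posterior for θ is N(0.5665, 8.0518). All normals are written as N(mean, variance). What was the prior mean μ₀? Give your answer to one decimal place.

With known observation variance, the Normal–Normal posterior has precision τ_n = τ₀ + n/σ² and mean μ_n = (τ₀μ₀ + (n/σ²)x̄)/τ_n.
Here τ₀ = 1/27.3 = 0.036630 and τ_data = 5/57.1 = 0.087566, so τ_n = 0.124196.
Rearranging for μ₀: μ₀ = (μ_n·τ_n − τ_data·x̄)/τ₀ = (0.5665·0.124196 − 0.087566·-4.3) / 0.036630 = 0.446891/0.036630 ≈ 12.2.

μ₀ = 12.2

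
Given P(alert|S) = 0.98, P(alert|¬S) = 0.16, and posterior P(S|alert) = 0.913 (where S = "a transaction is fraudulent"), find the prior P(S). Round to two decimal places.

Bayes' rule in odds form gives O(S|E) = O(S)·[P(E|S)/P(E|¬S)], hence O(S) = O(S|E)/LR.
Posterior odds = 0.913/(1−0.913) = 10.4943. LR = 0.98/0.16 = 6.1250.
Prior odds = 10.4943/6.1250 = 1.7134, so P(S) = 1.7134/(1+1.7134) ≈ 0.63.

P(S) = 0.63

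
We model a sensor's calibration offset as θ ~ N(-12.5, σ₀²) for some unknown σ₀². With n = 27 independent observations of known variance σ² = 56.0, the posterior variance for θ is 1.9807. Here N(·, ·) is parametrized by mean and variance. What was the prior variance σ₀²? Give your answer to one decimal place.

σ₀² = 44.0

Posterior precision equals prior precision plus data precision: 1/σ_n² = 1/σ₀² + n/σ².
So 1/σ₀² = 1/1.9807 − 27/56.0 = 0.504872 − 0.482143 = 0.022729.
Hence σ₀² = 1/0.022729 ≈ 44.0.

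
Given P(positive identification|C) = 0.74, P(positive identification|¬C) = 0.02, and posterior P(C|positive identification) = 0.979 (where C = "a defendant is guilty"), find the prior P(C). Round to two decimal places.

In odds form, posterior odds = prior odds × likelihood ratio, so prior odds = posterior odds ÷ LR.
Posterior odds = 0.979/(1−0.979) = 46.6190. LR = 0.74/0.02 = 37.0000.
Prior odds = 46.6190/37.0000 = 1.2600, so P(C) = 1.2600/(1+1.2600) ≈ 0.56.

P(C) = 0.56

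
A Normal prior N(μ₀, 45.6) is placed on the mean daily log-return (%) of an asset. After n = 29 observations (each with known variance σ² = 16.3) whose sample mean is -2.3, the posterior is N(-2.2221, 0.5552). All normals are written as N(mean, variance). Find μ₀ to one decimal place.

μ₀ = 4.1

The posterior mean is a precision-weighted average: μ_n = (τ₀μ₀ + τ_data·x̄)/(τ₀+τ_data), with τ₀=1/σ₀² and τ_data=n/σ².
Here τ₀ = 1/45.6 = 0.021930 and τ_data = 29/16.3 = 1.779141, so τ_n = 1.801071.
Rearranging for μ₀: μ₀ = (μ_n·τ_n − τ_data·x̄)/τ₀ = (-2.2221·1.801071 − 1.779141·-2.3) / 0.021930 = 0.089864/0.021930 ≈ 4.1.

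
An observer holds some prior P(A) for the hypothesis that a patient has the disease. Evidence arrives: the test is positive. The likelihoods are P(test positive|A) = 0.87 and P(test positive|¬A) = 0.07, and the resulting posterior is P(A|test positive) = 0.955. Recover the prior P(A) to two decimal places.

Bayes' rule in odds form gives O(A|E) = O(A)·[P(E|A)/P(E|¬A)], hence O(A) = O(A|E)/LR.
Posterior odds = 0.955/(1−0.955) = 21.2222. LR = 0.87/0.07 = 12.4286.
Prior odds = 21.2222/12.4286 = 1.7075, so P(A) = 1.7075/(1+1.7075) ≈ 0.63.

P(A) = 0.63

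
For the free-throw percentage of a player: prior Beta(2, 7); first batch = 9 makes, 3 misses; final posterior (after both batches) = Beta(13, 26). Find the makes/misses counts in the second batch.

2 makes and 16 misses

Because Beta–binomial updating is additive in the counts, the combined data contributed (α_post−α_prior, β_post−β_prior) successes and failures.
Total across both batches: 13−2=11 makes, 26−7=19 misses.
Subtract the first batch: 11−9=2 makes and 19−3=16 misses.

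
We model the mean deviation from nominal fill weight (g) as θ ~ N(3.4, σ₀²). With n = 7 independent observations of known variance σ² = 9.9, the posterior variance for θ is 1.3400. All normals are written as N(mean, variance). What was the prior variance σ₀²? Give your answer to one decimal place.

σ₀² = 25.5

For the Normal–Normal model with known σ², precisions add: τ_n = τ₀ + n/σ².
So 1/σ₀² = 1/1.3400 − 7/9.9 = 0.746269 − 0.707071 = 0.039198.
Hence σ₀² = 1/0.039198 ≈ 25.5.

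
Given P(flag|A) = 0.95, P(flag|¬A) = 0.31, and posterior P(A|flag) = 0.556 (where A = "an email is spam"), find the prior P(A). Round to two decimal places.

Bayes' rule in odds form gives O(A|E) = O(A)·[P(E|A)/P(E|¬A)], hence O(A) = O(A|E)/LR.
Posterior odds = 0.556/(1−0.556) = 1.2523. LR = 0.95/0.31 = 3.0645.
Prior odds = 1.2523/3.0645 = 0.4086, so P(A) = 0.4086/(1+0.4086) ≈ 0.29.

P(A) = 0.29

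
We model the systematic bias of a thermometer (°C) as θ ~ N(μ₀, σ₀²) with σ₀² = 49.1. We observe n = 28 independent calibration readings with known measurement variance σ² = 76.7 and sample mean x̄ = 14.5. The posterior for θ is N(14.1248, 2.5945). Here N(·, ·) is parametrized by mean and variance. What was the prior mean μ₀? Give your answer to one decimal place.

μ₀ = 7.4

The posterior mean is a precision-weighted average: μ_n = (τ₀μ₀ + τ_data·x̄)/(τ₀+τ_data), with τ₀=1/σ₀² and τ_data=n/σ².
Here τ₀ = 1/49.1 = 0.020367 and τ_data = 28/76.7 = 0.365059, so τ_n = 0.385426.
Rearranging for μ₀: μ₀ = (μ_n·τ_n − τ_data·x̄)/τ₀ = (14.1248·0.385426 − 0.365059·14.5) / 0.020367 = 0.150710/0.020367 ≈ 7.4.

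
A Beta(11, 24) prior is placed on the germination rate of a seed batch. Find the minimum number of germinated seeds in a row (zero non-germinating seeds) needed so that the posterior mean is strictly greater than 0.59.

After k germinated seeds and 0 non-germinating seeds the posterior is Beta(11+k, 24), with mean (11+k)/(11+24+k).
Set (11+k)/(35+k) > 0.59 and solve: k > (0.59·35 − 11)/(1 − 0.59) = 23.537.
The smallest integer exceeding 23.537 is 24, and checking k=24: (35)/(59) = 0.5932 > 0.59.

k = 24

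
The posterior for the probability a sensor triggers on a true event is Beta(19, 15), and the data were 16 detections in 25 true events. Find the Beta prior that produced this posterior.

Under Beta–binomial conjugacy the posterior parameters are (a+s, b+f).
Subtract the data counts: 19−16=3, 15−9=6.

Beta(3, 6)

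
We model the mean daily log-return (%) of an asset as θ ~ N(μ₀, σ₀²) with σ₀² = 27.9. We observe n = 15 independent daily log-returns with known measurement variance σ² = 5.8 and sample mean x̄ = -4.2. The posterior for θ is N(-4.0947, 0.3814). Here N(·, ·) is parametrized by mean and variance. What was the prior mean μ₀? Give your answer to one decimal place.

The posterior mean is a precision-weighted average: μ_n = (τ₀μ₀ + τ_data·x̄)/(τ₀+τ_data), with τ₀=1/σ₀² and τ_data=n/σ².
Here τ₀ = 1/27.9 = 0.035842 and τ_data = 15/5.8 = 2.586207, so τ_n = 2.622049.
Rearranging for μ₀: μ₀ = (μ_n·τ_n − τ_data·x̄)/τ₀ = (-4.0947·2.622049 − 2.586207·-4.2) / 0.035842 = 0.125565/0.035842 ≈ 3.5.

μ₀ = 3.5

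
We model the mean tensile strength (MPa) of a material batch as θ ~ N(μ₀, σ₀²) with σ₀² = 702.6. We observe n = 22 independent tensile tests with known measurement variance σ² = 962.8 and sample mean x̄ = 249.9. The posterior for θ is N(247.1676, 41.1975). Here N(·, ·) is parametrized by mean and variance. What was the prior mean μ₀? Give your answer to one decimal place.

With known observation variance, the Normal–Normal posterior has precision τ_n = τ₀ + n/σ² and mean μ_n = (τ₀μ₀ + (n/σ²)x̄)/τ_n.
Here τ₀ = 1/702.6 = 0.001423 and τ_data = 22/962.8 = 0.022850, so τ_n = 0.024273.
Rearranging for μ₀: μ₀ = (μ_n·τ_n − τ_data·x̄)/τ₀ = (247.1676·0.024273 − 0.022850·249.9) / 0.001423 = 0.289284/0.001423 ≈ 203.3.

μ₀ = 203.3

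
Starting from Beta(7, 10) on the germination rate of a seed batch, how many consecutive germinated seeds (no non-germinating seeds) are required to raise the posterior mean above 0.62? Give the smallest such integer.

After k germinated seeds and 0 non-germinating seeds the posterior is Beta(7+k, 10), with mean (7+k)/(7+10+k).
Set (7+k)/(17+k) > 0.62 and solve: k > (0.62·17 − 7)/(1 − 0.62) = 9.316.
The smallest integer exceeding 9.316 is 10, and checking k=10: (17)/(27) = 0.6296 > 0.62.

k = 10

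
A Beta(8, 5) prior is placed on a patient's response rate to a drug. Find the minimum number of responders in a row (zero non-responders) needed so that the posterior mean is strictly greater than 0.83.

k = 17

After k responders and 0 non-responders the posterior is Beta(8+k, 5), with mean (8+k)/(8+5+k).
Set (8+k)/(13+k) > 0.83 and solve: k > (0.83·13 − 8)/(1 − 0.83) = 16.412.
The smallest integer exceeding 16.412 is 17, and checking k=17: (25)/(30) = 0.8333 > 0.83.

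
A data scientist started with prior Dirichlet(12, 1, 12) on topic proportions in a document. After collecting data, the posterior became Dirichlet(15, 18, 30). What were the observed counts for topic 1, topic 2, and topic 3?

For a Dirichlet(α) prior with multinomial counts c, the posterior is Dirichlet(α + c) componentwise.
Counts are posterior − prior componentwise: 15−12=3, 18−1=17, 30−12=18.

counts (3, 17, 18)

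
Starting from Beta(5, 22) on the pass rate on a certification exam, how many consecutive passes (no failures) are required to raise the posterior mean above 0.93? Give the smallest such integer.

k = 288

After k passes and 0 failures the posterior is Beta(5+k, 22), with mean (5+k)/(5+22+k).
Set (5+k)/(27+k) > 0.93 and solve: k > (0.93·27 − 5)/(1 − 0.93) = 287.286.
The smallest integer exceeding 287.286 is 288, and checking k=288: (293)/(315) = 0.9302 > 0.93.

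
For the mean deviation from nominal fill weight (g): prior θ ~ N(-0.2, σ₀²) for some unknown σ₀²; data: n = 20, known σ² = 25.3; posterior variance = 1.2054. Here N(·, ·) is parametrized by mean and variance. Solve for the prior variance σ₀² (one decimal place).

σ₀² = 25.6

Posterior precision equals prior precision plus data precision: 1/σ_n² = 1/σ₀² + n/σ².
So 1/σ₀² = 1/1.2054 − 20/25.3 = 0.829600 − 0.790514 = 0.039086.
Hence σ₀² = 1/0.039086 ≈ 25.6.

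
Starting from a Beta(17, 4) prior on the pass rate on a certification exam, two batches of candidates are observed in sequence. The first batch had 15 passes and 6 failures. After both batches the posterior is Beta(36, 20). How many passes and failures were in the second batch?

4 passes and 10 failures

Sequential conjugate updates are equivalent to a single update on the pooled data, so total successes = posterior α − prior α and total failures = posterior β − prior β.
Total across both batches: 36−17=19 passes, 20−4=16 failures.
Subtract the first batch: 19−15=4 passes and 16−6=10 failures.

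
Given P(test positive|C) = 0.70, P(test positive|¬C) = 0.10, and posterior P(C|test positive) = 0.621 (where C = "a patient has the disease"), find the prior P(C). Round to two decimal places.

P(C) = 0.19

In odds form, posterior odds = prior odds × likelihood ratio, so prior odds = posterior odds ÷ LR.
Posterior odds = 0.621/(1−0.621) = 1.6385. LR = 0.70/0.10 = 7.0000.
Prior odds = 1.6385/7.0000 = 0.2341, so P(C) = 0.2341/(1+0.2341) ≈ 0.19.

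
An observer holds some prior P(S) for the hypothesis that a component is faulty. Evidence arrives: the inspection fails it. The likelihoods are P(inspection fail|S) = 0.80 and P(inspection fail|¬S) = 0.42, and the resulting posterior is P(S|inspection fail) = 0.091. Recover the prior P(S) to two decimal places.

P(S) = 0.05

Bayes' rule in odds form gives O(S|E) = O(S)·[P(E|S)/P(E|¬S)], hence O(S) = O(S|E)/LR.
Posterior odds = 0.091/(1−0.091) = 0.1001. LR = 0.80/0.42 = 1.9048.
Prior odds = 0.1001/1.9048 = 0.0526, so P(S) = 0.0526/(1+0.0526) ≈ 0.05.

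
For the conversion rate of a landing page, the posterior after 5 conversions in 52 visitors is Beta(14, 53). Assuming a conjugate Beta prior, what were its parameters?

Beta(9, 6)

A Beta(a, b) prior with s successes and f failures in binomial data gives a Beta(a+s, b+f) posterior.
So a = 14 − 5 = 9 and b = 53 − 47 = 6.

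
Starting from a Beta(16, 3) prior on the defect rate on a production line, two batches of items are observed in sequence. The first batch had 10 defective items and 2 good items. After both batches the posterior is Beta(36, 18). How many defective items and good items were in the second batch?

10 defective items and 13 good items

Because Beta–binomial updating is additive in the counts, the combined data contributed (α_post−α_prior, β_post−β_prior) successes and failures.
Total across both batches: 36−16=20 defective items, 18−3=15 good items.
Subtract the first batch: 20−10=10 defective items and 15−2=13 good items.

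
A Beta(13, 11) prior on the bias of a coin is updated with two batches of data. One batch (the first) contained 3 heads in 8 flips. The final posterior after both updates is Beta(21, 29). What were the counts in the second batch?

Sequential conjugate updates are equivalent to a single update on the pooled data, so total successes = posterior α − prior α and total failures = posterior β − prior β.
Total across both batches: 21−13=8 heads, 29−11=18 tails.
Subtract the first batch: 8−3=5 heads and 18−5=13 tails.

5 heads and 13 tails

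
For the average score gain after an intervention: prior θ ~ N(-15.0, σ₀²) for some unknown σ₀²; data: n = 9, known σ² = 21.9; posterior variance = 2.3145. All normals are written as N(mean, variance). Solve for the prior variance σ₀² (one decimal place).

σ₀² = 47.4

For the Normal–Normal model with known σ², precisions add: τ_n = τ₀ + n/σ².
So 1/σ₀² = 1/2.3145 − 9/21.9 = 0.432059 − 0.410959 = 0.021100.
Hence σ₀² = 1/0.021100 ≈ 47.4.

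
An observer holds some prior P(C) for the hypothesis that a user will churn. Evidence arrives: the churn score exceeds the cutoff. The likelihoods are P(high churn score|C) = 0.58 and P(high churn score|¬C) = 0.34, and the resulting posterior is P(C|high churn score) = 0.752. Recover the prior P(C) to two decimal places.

In odds form, posterior odds = prior odds × likelihood ratio, so prior odds = posterior odds ÷ LR.
Posterior odds = 0.752/(1−0.752) = 3.0323. LR = 0.58/0.34 = 1.7059.
Prior odds = 3.0323/1.7059 = 1.7775, so P(C) = 1.7775/(1+1.7775) ≈ 0.64.

P(C) = 0.64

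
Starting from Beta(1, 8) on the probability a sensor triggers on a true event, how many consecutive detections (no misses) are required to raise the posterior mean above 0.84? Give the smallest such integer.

k = 42

After k detections and 0 misses the posterior is Beta(1+k, 8), with mean (1+k)/(1+8+k).
Set (1+k)/(9+k) > 0.84 and solve: k > (0.84·9 − 1)/(1 − 0.84) = 41.000.
The smallest integer exceeding 41.000 is 42, and checking k=42: (43)/(51) = 0.8431 > 0.84.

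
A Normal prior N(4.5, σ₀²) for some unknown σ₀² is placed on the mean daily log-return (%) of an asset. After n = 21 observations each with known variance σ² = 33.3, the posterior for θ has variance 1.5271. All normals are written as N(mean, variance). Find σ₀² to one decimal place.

Posterior precision equals prior precision plus data precision: 1/σ_n² = 1/σ₀² + n/σ².
So 1/σ₀² = 1/1.5271 − 21/33.3 = 0.654836 − 0.630631 = 0.024205.
Hence σ₀² = 1/0.024205 ≈ 41.3.

σ₀² = 41.3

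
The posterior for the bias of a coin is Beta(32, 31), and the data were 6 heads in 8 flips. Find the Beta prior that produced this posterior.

Beta is conjugate to the binomial likelihood: posterior = Beta(α+s, β+f).
So α = 32 − 6 = 26 and β = 31 − 2 = 29.

Beta(26, 29)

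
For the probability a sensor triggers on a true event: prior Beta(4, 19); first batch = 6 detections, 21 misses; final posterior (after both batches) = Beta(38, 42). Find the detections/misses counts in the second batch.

28 detections and 2 misses

Sequential conjugate updates are equivalent to a single update on the pooled data, so total successes = posterior α − prior α and total failures = posterior β − prior β.
Total across both batches: 38−4=34 detections, 42−19=23 misses.
Subtract the first batch: 34−6=28 detections and 23−21=2 misses.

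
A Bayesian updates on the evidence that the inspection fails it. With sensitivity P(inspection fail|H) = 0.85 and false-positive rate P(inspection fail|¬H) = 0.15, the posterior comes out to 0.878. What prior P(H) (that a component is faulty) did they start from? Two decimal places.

Bayes' rule in odds form gives O(H|E) = O(H)·[P(E|H)/P(E|¬H)], hence O(H) = O(H|E)/LR.
Posterior odds = 0.878/(1−0.878) = 7.1967. LR = 0.85/0.15 = 5.6667.
Prior odds = 7.1967/5.6667 = 1.2700, so P(H) = 1.2700/(1+1.2700) ≈ 0.56.

P(H) = 0.56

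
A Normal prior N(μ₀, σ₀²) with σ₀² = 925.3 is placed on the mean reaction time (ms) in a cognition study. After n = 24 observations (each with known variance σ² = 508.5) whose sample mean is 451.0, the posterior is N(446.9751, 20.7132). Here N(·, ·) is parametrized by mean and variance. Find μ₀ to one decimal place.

μ₀ = 271.2

With known observation variance, the Normal–Normal posterior has precision τ_n = τ₀ + n/σ² and mean μ_n = (τ₀μ₀ + (n/σ²)x̄)/τ_n.
Here τ₀ = 1/925.3 = 0.001081 and τ_data = 24/508.5 = 0.047198, so τ_n = 0.048279.
Rearranging for μ₀: μ₀ = (μ_n·τ_n − τ_data·x̄)/τ₀ = (446.9751·0.048279 − 0.047198·451.0) / 0.001081 = 0.293213/0.001081 ≈ 271.2.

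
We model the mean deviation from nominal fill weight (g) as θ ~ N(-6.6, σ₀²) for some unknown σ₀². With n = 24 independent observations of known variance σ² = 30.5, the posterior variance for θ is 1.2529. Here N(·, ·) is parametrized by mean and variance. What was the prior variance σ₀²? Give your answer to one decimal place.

Posterior precision equals prior precision plus data precision: 1/σ_n² = 1/σ₀² + n/σ².
So 1/σ₀² = 1/1.2529 − 24/30.5 = 0.798148 − 0.786885 = 0.011263.
Hence σ₀² = 1/0.011263 ≈ 88.8.

σ₀² = 88.8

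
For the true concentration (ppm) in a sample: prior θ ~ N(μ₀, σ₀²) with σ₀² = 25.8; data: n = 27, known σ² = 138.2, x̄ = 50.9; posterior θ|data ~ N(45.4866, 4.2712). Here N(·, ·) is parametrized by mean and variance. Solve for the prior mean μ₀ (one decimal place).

The posterior mean is a precision-weighted average: μ_n = (τ₀μ₀ + τ_data·x̄)/(τ₀+τ_data), with τ₀=1/σ₀² and τ_data=n/σ².
Here τ₀ = 1/25.8 = 0.038760 and τ_data = 27/138.2 = 0.195369, so τ_n = 0.234129.
Rearranging for μ₀: μ₀ = (μ_n·τ_n − τ_data·x̄)/τ₀ = (45.4866·0.234129 − 0.195369·50.9) / 0.038760 = 0.705450/0.038760 ≈ 18.2.

μ₀ = 18.2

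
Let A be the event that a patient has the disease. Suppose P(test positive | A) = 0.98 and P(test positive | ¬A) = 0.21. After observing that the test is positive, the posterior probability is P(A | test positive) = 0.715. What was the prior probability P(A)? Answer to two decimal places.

Bayes' rule in odds form gives O(A|E) = O(A)·[P(E|A)/P(E|¬A)], hence O(A) = O(A|E)/LR.
Posterior odds = 0.715/(1−0.715) = 2.5088. LR = 0.98/0.21 = 4.6667.
Prior odds = 2.5088/4.6667 = 0.5376, so P(A) = 0.5376/(1+0.5376) ≈ 0.35.

P(A) = 0.35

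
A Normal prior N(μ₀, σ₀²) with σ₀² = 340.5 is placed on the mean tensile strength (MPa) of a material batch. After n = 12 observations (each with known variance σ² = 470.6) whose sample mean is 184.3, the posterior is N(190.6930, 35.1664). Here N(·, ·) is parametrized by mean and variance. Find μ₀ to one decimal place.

The posterior mean is a precision-weighted average: μ_n = (τ₀μ₀ + τ_data·x̄)/(τ₀+τ_data), with τ₀=1/σ₀² and τ_data=n/σ².
Here τ₀ = 1/340.5 = 0.002937 and τ_data = 12/470.6 = 0.025499, so τ_n = 0.028436.
Rearranging for μ₀: μ₀ = (μ_n·τ_n − τ_data·x̄)/τ₀ = (190.6930·0.028436 − 0.025499·184.3) / 0.002937 = 0.723080/0.002937 ≈ 246.2.

μ₀ = 246.2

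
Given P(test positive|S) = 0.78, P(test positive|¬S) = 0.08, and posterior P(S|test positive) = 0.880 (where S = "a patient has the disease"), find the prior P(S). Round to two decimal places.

P(S) = 0.43

Bayes' rule in odds form gives O(S|E) = O(S)·[P(E|S)/P(E|¬S)], hence O(S) = O(S|E)/LR.
Posterior odds = 0.880/(1−0.880) = 7.3333. LR = 0.78/0.08 = 9.7500.
Prior odds = 7.3333/9.7500 = 0.7521, so P(S) = 0.7521/(1+0.7521) ≈ 0.43.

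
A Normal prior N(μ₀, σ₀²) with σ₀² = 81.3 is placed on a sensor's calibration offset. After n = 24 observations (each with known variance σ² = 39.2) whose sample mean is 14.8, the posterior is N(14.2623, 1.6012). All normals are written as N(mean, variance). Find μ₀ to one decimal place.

The posterior mean is a precision-weighted average: μ_n = (τ₀μ₀ + τ_data·x̄)/(τ₀+τ_data), with τ₀=1/σ₀² and τ_data=n/σ².
Here τ₀ = 1/81.3 = 0.012300 and τ_data = 24/39.2 = 0.612245, so τ_n = 0.624545.
Rearranging for μ₀: μ₀ = (μ_n·τ_n − τ_data·x̄)/τ₀ = (14.2623·0.624545 − 0.612245·14.8) / 0.012300 = -0.153778/0.012300 ≈ -12.5.

μ₀ = -12.5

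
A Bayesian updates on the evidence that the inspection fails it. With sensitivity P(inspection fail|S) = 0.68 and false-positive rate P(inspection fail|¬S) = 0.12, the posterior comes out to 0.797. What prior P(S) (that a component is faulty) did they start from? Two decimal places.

In odds form, posterior odds = prior odds × likelihood ratio, so prior odds = posterior odds ÷ LR.
Posterior odds = 0.797/(1−0.797) = 3.9261. LR = 0.68/0.12 = 5.6667.
Prior odds = 3.9261/5.6667 = 0.6928, so P(S) = 0.6928/(1+0.6928) ≈ 0.41.

P(S) = 0.41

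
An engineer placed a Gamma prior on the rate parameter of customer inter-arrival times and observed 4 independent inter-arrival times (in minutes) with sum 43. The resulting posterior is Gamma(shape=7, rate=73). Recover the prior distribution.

For an exponential likelihood with a Gamma(α, β) prior on the rate, n observations with total T give posterior Gamma(α+n, β+T).
So α = 7 − 4 = 3 and β = 73 − 43 = 30.

Gamma(shape=3, rate=30)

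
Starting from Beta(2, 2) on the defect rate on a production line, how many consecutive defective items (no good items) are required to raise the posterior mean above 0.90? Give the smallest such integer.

k = 17

After k defective items and 0 good items the posterior is Beta(2+k, 2), with mean (2+k)/(2+2+k).
Set (2+k)/(4+k) > 0.90 and solve: k > (0.90·4 − 2)/(1 − 0.90) = 16.000.
The smallest integer exceeding 16.000 is 17, and checking k=17: (19)/(21) = 0.9048 > 0.90.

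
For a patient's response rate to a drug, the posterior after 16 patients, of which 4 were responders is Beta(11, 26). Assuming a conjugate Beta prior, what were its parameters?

Beta(7, 14)

Under Beta–binomial conjugacy the posterior parameters are (α+s, β+f).
So α = 11 − 4 = 7 and β = 26 − 12 = 14.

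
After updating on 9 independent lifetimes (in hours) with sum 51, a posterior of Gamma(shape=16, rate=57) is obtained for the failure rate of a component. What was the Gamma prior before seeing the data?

Gamma(shape=7, rate=6)

For an exponential likelihood with a Gamma(α, β) prior on the rate, n observations with total T give posterior Gamma(α+n, β+T).
So α = 16 − 9 = 7 and β = 57 − 51 = 6.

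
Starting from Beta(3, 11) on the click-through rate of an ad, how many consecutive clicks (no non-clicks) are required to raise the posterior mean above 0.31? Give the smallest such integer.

k = 2

After k clicks and 0 non-clicks the posterior is Beta(3+k, 11), with mean (3+k)/(3+11+k).
Set (3+k)/(14+k) > 0.31 and solve: k > (0.31·14 − 3)/(1 − 0.31) = 1.942.
The smallest integer exceeding 1.942 is 2, and checking k=2: (5)/(16) = 0.3125 > 0.31.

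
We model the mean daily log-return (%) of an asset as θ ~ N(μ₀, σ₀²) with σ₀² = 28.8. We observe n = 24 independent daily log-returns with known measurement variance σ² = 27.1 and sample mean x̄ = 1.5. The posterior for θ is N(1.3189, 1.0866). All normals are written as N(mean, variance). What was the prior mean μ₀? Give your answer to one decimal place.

With known observation variance, the Normal–Normal posterior has precision τ_n = τ₀ + n/σ² and mean μ_n = (τ₀μ₀ + (n/σ²)x̄)/τ_n.
Here τ₀ = 1/28.8 = 0.034722 and τ_data = 24/27.1 = 0.885609, so τ_n = 0.920331.
Rearranging for μ₀: μ₀ = (μ_n·τ_n − τ_data·x̄)/τ₀ = (1.3189·0.920331 − 0.885609·1.5) / 0.034722 = -0.114589/0.034722 ≈ -3.3.

μ₀ = -3.3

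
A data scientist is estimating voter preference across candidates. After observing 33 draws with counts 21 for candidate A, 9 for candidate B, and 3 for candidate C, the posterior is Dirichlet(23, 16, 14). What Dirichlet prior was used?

Dirichlet(2, 7, 11)

For a Dirichlet(α) prior with multinomial counts c, the posterior is Dirichlet(α + c) componentwise.
Subtract each count from the matching posterior parameter: 23−21=2, 16−9=7, 14−3=11.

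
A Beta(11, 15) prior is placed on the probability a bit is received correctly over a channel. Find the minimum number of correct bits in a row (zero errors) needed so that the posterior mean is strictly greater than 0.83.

After k correct bits and 0 errors the posterior is Beta(11+k, 15), with mean (11+k)/(11+15+k).
Set (11+k)/(26+k) > 0.83 and solve: k > (0.83·26 − 11)/(1 − 0.83) = 62.235.
The smallest integer exceeding 62.235 is 63, and checking k=63: (74)/(89) = 0.8315 > 0.83.

k = 63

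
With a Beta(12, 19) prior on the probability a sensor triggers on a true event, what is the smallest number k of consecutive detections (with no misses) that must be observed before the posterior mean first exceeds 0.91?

k = 181

After k detections and 0 misses the posterior is Beta(12+k, 19), with mean (12+k)/(12+19+k).
Set (12+k)/(31+k) > 0.91 and solve: k > (0.91·31 − 12)/(1 − 0.91) = 180.111.
The smallest integer exceeding 180.111 is 181.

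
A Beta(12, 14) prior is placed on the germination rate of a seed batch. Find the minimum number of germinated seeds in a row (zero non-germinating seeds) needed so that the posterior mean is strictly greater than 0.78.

After k germinated seeds and 0 non-germinating seeds the posterior is Beta(12+k, 14), with mean (12+k)/(12+14+k).
Set (12+k)/(26+k) > 0.78 and solve: k > (0.78·26 − 12)/(1 − 0.78) = 37.636.
The smallest integer exceeding 37.636 is 38, and checking k=38: (50)/(64) = 0.7812 > 0.78.

k = 38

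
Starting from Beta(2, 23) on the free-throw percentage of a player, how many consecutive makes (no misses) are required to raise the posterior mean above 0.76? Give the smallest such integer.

k = 71

After k makes and 0 misses the posterior is Beta(2+k, 23), with mean (2+k)/(2+23+k).
Set (2+k)/(25+k) > 0.76 and solve: k > (0.76·25 − 2)/(1 − 0.76) = 70.833.
The smallest integer exceeding 70.833 is 71.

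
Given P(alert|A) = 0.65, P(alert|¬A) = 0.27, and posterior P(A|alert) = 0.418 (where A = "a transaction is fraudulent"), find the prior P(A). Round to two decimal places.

In odds form, posterior odds = prior odds × likelihood ratio, so prior odds = posterior odds ÷ LR.
Posterior odds = 0.418/(1−0.418) = 0.7182. LR = 0.65/0.27 = 2.4074.
Prior odds = 0.7182/2.4074 = 0.2983, so P(A) = 0.2983/(1+0.2983) ≈ 0.23.

P(A) = 0.23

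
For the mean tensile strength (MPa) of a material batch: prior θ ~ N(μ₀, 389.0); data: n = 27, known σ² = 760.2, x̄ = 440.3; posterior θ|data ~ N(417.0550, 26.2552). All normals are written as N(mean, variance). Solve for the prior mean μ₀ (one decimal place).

μ₀ = 95.9

The posterior mean is a precision-weighted average: μ_n = (τ₀μ₀ + τ_data·x̄)/(τ₀+τ_data), with τ₀=1/σ₀² and τ_data=n/σ².
Here τ₀ = 1/389.0 = 0.002571 and τ_data = 27/760.2 = 0.035517, so τ_n = 0.038088.
Rearranging for μ₀: μ₀ = (μ_n·τ_n − τ_data·x̄)/τ₀ = (417.0550·0.038088 − 0.035517·440.3) / 0.002571 = 0.246656/0.002571 ≈ 95.9.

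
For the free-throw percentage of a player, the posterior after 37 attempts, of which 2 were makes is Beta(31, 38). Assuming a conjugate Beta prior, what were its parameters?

Beta is conjugate to the binomial likelihood: posterior = Beta(α+s, β+f).
Subtract the data counts: 31−2=29, 38−35=3.

Beta(29, 3)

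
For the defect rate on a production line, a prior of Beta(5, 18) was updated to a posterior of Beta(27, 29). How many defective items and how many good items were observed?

A Beta(α, β) prior with s successes and f failures in binomial data gives a Beta(α+s, β+f) posterior.
So s = 27 − 5 = 22 and f = 29 − 18 = 11.

22 defective items and 11 good items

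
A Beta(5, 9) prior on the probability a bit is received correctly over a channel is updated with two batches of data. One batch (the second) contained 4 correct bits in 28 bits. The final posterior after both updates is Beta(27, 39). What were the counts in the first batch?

18 correct bits and 6 errors

Because Beta–binomial updating is additive in the counts, the combined data contributed (α_post−α_prior, β_post−β_prior) successes and failures.
Total across both batches: 27−5=22 correct bits, 39−9=30 errors.
Subtract the second batch: 22−4=18 correct bits and 30−24=6 errors.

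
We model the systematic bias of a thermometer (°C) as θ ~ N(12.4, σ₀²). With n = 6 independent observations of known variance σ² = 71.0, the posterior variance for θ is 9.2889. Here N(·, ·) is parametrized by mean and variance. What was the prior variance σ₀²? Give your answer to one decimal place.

σ₀² = 43.2

Posterior precision equals prior precision plus data precision: 1/σ_n² = 1/σ₀² + n/σ².
So 1/σ₀² = 1/9.2889 − 6/71.0 = 0.107655 − 0.084507 = 0.023148.
Hence σ₀² = 1/0.023148 ≈ 43.2.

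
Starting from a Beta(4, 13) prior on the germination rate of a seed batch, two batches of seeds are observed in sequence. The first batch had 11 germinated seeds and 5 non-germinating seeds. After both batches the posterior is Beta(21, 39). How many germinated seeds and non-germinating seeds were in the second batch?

6 germinated seeds and 21 non-germinating seeds

Because Beta–binomial updating is additive in the counts, the combined data contributed (α_post−α_prior, β_post−β_prior) successes and failures.
Total across both batches: 21−4=17 germinated seeds, 39−13=26 non-germinating seeds.
Subtract the first batch: 17−11=6 germinated seeds and 26−5=21 non-germinating seeds.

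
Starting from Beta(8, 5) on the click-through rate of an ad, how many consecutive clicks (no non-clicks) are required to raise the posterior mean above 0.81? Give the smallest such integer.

After k clicks and 0 non-clicks the posterior is Beta(8+k, 5), with mean (8+k)/(8+5+k).
Set (8+k)/(13+k) > 0.81 and solve: k > (0.81·13 − 8)/(1 − 0.81) = 13.316.
The smallest integer exceeding 13.316 is 14, and checking k=14: (22)/(27) = 0.8148 > 0.81.

k = 14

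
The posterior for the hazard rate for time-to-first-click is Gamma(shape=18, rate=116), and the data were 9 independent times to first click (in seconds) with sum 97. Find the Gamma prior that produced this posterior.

For an exponential likelihood with a Gamma(α, β) prior on the rate, n observations with total T give posterior Gamma(α+n, β+T).
So α = 18 − 9 = 9 and β = 116 − 97 = 19.

Gamma(shape=9, rate=19)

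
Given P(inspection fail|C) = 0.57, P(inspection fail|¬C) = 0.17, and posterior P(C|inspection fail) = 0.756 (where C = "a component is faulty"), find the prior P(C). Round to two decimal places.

P(C) = 0.48

In odds form, posterior odds = prior odds × likelihood ratio, so prior odds = posterior odds ÷ LR.
Posterior odds = 0.756/(1−0.756) = 3.0984. LR = 0.57/0.17 = 3.3529.
Prior odds = 3.0984/3.3529 = 0.9241, so P(C) = 0.9241/(1+0.9241) ≈ 0.48.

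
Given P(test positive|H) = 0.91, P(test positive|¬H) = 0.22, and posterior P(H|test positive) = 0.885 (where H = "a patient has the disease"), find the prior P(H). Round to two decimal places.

P(H) = 0.65

Bayes' rule in odds form gives O(H|E) = O(H)·[P(E|H)/P(E|¬H)], hence O(H) = O(H|E)/LR.
Posterior odds = 0.885/(1−0.885) = 7.6957. LR = 0.91/0.22 = 4.1364.
Prior odds = 7.6957/4.1364 = 1.8605, so P(H) = 1.8605/(1+1.8605) ≈ 0.65.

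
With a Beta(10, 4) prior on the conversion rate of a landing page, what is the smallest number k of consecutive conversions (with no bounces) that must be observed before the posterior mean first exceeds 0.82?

k = 9

After k conversions and 0 bounces the posterior is Beta(10+k, 4), with mean (10+k)/(10+4+k).
Set (10+k)/(14+k) > 0.82 and solve: k > (0.82·14 − 10)/(1 − 0.82) = 8.222.
The smallest integer exceeding 8.222 is 9.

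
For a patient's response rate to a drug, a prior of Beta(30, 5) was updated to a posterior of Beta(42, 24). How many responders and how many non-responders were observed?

A Beta(α, β) prior with s successes and f failures in binomial data gives a Beta(α+s, β+f) posterior.
So s = 42 − 30 = 12 and f = 24 − 5 = 19.

12 responders and 19 non-responders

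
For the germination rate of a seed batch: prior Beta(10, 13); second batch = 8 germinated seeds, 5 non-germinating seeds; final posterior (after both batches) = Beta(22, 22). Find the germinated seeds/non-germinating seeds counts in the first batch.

Because Beta–binomial updating is additive in the counts, the combined data contributed (α_post−α_prior, β_post−β_prior) successes and failures.
Total across both batches: 22−10=12 germinated seeds, 22−13=9 non-germinating seeds.
Subtract the second batch: 12−8=4 germinated seeds and 9−5=4 non-germinating seeds.

4 germinated seeds and 4 non-germinating seeds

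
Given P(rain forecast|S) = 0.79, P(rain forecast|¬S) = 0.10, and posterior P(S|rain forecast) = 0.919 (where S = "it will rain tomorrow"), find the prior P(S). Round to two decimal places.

Bayes' rule in odds form gives O(S|E) = O(S)·[P(E|S)/P(E|¬S)], hence O(S) = O(S|E)/LR.
Posterior odds = 0.919/(1−0.919) = 11.3457. LR = 0.79/0.10 = 7.9000.
Prior odds = 11.3457/7.9000 = 1.4362, so P(S) = 1.4362/(1+1.4362) ≈ 0.59.

P(S) = 0.59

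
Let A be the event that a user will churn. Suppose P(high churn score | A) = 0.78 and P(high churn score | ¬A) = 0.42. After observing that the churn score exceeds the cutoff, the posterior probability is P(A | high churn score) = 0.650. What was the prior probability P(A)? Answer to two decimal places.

P(A) = 0.50

In odds form, posterior odds = prior odds × likelihood ratio, so prior odds = posterior odds ÷ LR.
Posterior odds = 0.650/(1−0.650) = 1.8571. LR = 0.78/0.42 = 1.8571.
Prior odds = 1.8571/1.8571 = 1.0000, so P(A) = 1.0000/(1+1.0000) ≈ 0.50.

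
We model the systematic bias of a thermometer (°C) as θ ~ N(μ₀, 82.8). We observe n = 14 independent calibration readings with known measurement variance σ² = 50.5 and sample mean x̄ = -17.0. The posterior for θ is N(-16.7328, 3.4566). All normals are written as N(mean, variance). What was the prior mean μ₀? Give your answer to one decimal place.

μ₀ = -10.6

With known observation variance, the Normal–Normal posterior has precision τ_n = τ₀ + n/σ² and mean μ_n = (τ₀μ₀ + (n/σ²)x̄)/τ_n.
Here τ₀ = 1/82.8 = 0.012077 and τ_data = 14/50.5 = 0.277228, so τ_n = 0.289305.
Rearranging for μ₀: μ₀ = (μ_n·τ_n − τ_data·x̄)/τ₀ = (-16.7328·0.289305 − 0.277228·-17.0) / 0.012077 = -0.128007/0.012077 ≈ -10.6.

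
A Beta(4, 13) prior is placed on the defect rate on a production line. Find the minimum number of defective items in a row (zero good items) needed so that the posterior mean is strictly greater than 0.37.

After k defective items and 0 good items the posterior is Beta(4+k, 13), with mean (4+k)/(4+13+k).
Set (4+k)/(17+k) > 0.37 and solve: k > (0.37·17 − 4)/(1 − 0.37) = 3.635.
The smallest integer exceeding 3.635 is 4, and checking k=4: (8)/(21) = 0.3810 > 0.37.

k = 4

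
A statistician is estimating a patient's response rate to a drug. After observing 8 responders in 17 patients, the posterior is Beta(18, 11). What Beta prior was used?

Under Beta–binomial conjugacy the posterior parameters are (a+s, b+f).
So a = 18 − 8 = 10 and b = 11 − 9 = 2.

Beta(10, 2)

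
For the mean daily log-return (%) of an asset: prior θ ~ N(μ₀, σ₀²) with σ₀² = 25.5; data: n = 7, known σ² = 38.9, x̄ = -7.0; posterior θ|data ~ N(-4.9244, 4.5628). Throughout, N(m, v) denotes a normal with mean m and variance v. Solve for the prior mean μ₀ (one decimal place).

μ₀ = 4.6

The posterior mean is a precision-weighted average: μ_n = (τ₀μ₀ + τ_data·x̄)/(τ₀+τ_data), with τ₀=1/σ₀² and τ_data=n/σ².
Here τ₀ = 1/25.5 = 0.039216 and τ_data = 7/38.9 = 0.179949, so τ_n = 0.219165.
Rearranging for μ₀: μ₀ = (μ_n·τ_n − τ_data·x̄)/τ₀ = (-4.9244·0.219165 − 0.179949·-7.0) / 0.039216 = 0.180387/0.039216 ≈ 4.6.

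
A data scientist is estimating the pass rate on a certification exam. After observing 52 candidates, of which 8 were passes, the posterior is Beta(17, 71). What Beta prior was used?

Beta(9, 27)

A Beta(α, β) prior with s successes and f failures in binomial data gives a Beta(α+s, β+f) posterior.
Subtract the data counts: 17−8=9, 71−44=27.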